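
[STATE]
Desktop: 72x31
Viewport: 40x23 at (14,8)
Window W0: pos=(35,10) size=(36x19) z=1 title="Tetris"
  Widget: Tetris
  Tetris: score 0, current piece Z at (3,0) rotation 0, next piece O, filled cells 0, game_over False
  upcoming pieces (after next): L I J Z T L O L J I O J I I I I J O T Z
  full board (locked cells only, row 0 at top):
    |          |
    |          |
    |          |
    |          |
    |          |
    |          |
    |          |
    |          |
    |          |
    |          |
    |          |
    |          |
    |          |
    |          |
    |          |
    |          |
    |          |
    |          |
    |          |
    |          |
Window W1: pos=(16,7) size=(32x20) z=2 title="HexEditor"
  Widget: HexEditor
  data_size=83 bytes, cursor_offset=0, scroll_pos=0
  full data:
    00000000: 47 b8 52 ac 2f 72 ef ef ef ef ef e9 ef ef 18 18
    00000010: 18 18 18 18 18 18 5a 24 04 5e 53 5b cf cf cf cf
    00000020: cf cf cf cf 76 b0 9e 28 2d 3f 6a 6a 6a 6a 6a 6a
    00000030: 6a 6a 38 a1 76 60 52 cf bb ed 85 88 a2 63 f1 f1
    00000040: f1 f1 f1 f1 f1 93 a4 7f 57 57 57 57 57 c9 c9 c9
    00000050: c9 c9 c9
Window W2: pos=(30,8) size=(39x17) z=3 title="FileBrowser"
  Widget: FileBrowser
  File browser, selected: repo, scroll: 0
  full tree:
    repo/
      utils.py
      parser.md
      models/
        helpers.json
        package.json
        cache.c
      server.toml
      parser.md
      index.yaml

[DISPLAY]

  ┃ HexEditor   ┏━━━━━━━━━━━━━━━━━━━━━━━
  ┠─────────────┃ FileBrowser           
  ┃00000000  47 ┠───────────────────────
  ┃00000010  18 ┃> [-] repo/            
  ┃00000020  cf ┃    utils.py           
  ┃00000030  6a ┃    parser.md          
  ┃00000040  f1 ┃    [+] models/        
  ┃00000050  c9 ┃    server.toml        
  ┃             ┃    parser.md          
  ┃             ┃    index.yaml         
  ┃             ┃                       
  ┃             ┃                       
  ┃             ┃                       
  ┃             ┃                       
  ┃             ┃                       
  ┃             ┃                       
  ┃             ┗━━━━━━━━━━━━━━━━━━━━━━━
  ┃                              ┃      
  ┗━━━━━━━━━━━━━━━━━━━━━━━━━━━━━━┛      
                     ┃          │       
                     ┗━━━━━━━━━━━━━━━━━━
                                        
                                        


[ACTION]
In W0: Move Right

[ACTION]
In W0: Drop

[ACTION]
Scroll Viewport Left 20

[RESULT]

                ┃ HexEditor   ┏━━━━━━━━━
                ┠─────────────┃ FileBrow
                ┃00000000  47 ┠─────────
                ┃00000010  18 ┃> [-] rep
                ┃00000020  cf ┃    utils
                ┃00000030  6a ┃    parse
                ┃00000040  f1 ┃    [+] m
                ┃00000050  c9 ┃    serve
                ┃             ┃    parse
                ┃             ┃    index
                ┃             ┃         
                ┃             ┃         
                ┃             ┃         
                ┃             ┃         
                ┃             ┃         
                ┃             ┃         
                ┃             ┗━━━━━━━━━
                ┃                       
                ┗━━━━━━━━━━━━━━━━━━━━━━━
                                   ┃    
                                   ┗━━━━
                                        
                                        


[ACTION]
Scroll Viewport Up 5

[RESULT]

                                        
                                        
                                        
                                        
                ┏━━━━━━━━━━━━━━━━━━━━━━━
                ┃ HexEditor   ┏━━━━━━━━━
                ┠─────────────┃ FileBrow
                ┃00000000  47 ┠─────────
                ┃00000010  18 ┃> [-] rep
                ┃00000020  cf ┃    utils
                ┃00000030  6a ┃    parse
                ┃00000040  f1 ┃    [+] m
                ┃00000050  c9 ┃    serve
                ┃             ┃    parse
                ┃             ┃    index
                ┃             ┃         
                ┃             ┃         
                ┃             ┃         
                ┃             ┃         
                ┃             ┃         
                ┃             ┃         
                ┃             ┗━━━━━━━━━
                ┃                       


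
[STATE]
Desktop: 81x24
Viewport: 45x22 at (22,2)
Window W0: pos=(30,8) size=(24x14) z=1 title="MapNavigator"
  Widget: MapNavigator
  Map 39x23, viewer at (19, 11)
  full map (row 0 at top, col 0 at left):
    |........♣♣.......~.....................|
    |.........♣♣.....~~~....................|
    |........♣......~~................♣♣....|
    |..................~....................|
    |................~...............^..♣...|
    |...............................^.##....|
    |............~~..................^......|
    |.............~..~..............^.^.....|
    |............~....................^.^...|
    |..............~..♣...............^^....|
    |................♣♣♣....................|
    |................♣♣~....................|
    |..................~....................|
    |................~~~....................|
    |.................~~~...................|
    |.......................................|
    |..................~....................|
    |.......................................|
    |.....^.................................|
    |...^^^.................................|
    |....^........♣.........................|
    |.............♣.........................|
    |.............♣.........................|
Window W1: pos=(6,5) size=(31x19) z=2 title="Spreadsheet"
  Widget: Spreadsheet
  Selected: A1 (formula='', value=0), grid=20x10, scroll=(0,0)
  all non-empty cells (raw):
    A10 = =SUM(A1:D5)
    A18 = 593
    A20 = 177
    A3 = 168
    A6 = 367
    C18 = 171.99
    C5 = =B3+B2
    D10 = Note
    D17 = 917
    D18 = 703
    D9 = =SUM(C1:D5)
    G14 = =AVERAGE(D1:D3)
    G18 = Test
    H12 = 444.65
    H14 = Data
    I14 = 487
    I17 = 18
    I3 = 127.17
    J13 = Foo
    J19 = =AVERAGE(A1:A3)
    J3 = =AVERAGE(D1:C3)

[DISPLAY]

                                             
                                             
                                             
━━━━━━━━━━━━━━┓                              
              ┃                              
──────────────┨                              
              ┃━━━━━━━━━━━━━━━━┓             
B       C     ┃vigator         ┃             
--------------┃────────────────┨             
    0       0 ┃................┃             
    0       0 ┃..~.............┃             
    0       0 ┃................┃             
    0       0 ┃~..♣............┃             
    0       0 ┃..♣♣♣...........┃             
    0       0 ┃..♣♣~@..........┃             
    0       0 ┃....~...........┃             
    0       0 ┃..~~~...........┃             
    0       0 ┃...~~~..........┃             
    0       0N┃................┃             
    0       0 ┃━━━━━━━━━━━━━━━━┛             
    0       0 ┃                              
━━━━━━━━━━━━━━┛                              


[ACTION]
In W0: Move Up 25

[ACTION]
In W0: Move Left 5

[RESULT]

                                             
                                             
                                             
━━━━━━━━━━━━━━┓                              
              ┃                              
──────────────┨                              
              ┃━━━━━━━━━━━━━━━━┓             
B       C     ┃vigator         ┃             
--------------┃────────────────┨             
    0       0 ┃                ┃             
    0       0 ┃                ┃             
    0       0 ┃                ┃             
    0       0 ┃                ┃             
    0       0 ┃                ┃             
    0       0 ┃♣....@..~.......┃             
    0       0 ┃♣♣.....~~~......┃             
    0       0 ┃......~~........┃             
    0       0 ┃.........~......┃             
    0       0N┃.......~........┃             
    0       0 ┃━━━━━━━━━━━━━━━━┛             
    0       0 ┃                              
━━━━━━━━━━━━━━┛                              


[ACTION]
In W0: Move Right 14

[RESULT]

                                             
                                             
                                             
━━━━━━━━━━━━━━┓                              
              ┃                              
──────────────┨                              
              ┃━━━━━━━━━━━━━━━━┓             
B       C     ┃vigator         ┃             
--------------┃────────────────┨             
    0       0 ┃                ┃             
    0       0 ┃                ┃             
    0       0 ┃                ┃             
    0       0 ┃                ┃             
    0       0 ┃                ┃             
    0       0 ┃.....@..........┃             
    0       0 ┃................┃             
    0       0 ┃..........♣♣....┃             
    0       0 ┃................┃             
    0       0N┃.........^..♣...┃             
    0       0 ┃━━━━━━━━━━━━━━━━┛             
    0       0 ┃                              
━━━━━━━━━━━━━━┛                              


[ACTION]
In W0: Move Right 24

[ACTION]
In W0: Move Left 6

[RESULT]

                                             
                                             
                                             
━━━━━━━━━━━━━━┓                              
              ┃                              
──────────────┨                              
              ┃━━━━━━━━━━━━━━━━┓             
B       C     ┃vigator         ┃             
--------------┃────────────────┨             
    0       0 ┃                ┃             
    0       0 ┃                ┃             
    0       0 ┃                ┃             
    0       0 ┃                ┃             
    0       0 ┃                ┃             
    0       0 ┃.....@......    ┃             
    0       0 ┃............    ┃             
    0       0 ┃......♣♣....    ┃             
    0       0 ┃............    ┃             
    0       0N┃.....^..♣...    ┃             
    0       0 ┃━━━━━━━━━━━━━━━━┛             
    0       0 ┃                              
━━━━━━━━━━━━━━┛                              


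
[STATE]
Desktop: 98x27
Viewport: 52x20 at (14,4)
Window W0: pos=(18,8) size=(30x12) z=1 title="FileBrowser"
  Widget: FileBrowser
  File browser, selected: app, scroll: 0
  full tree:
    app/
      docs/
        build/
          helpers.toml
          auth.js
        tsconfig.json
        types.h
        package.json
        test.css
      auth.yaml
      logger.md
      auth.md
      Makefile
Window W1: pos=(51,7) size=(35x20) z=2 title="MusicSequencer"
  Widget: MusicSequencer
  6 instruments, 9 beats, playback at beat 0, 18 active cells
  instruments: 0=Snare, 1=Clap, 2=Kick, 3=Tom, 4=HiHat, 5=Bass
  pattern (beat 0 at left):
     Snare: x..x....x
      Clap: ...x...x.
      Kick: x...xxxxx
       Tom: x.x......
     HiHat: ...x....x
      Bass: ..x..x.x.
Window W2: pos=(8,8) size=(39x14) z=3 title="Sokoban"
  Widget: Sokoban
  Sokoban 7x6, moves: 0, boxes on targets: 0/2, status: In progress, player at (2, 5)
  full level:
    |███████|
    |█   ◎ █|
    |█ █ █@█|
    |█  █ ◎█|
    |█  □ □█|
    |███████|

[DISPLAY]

                                                    
                                                    
                                                    
                                     ┏━━━━━━━━━━━━━━
━━━━━━━━━━━━━━━━━━━━━━━━━━━━━━━━┓┓   ┃ MusicSequence
ban                             ┃┃   ┠──────────────
────────────────────────────────┨┨   ┃      ▼1234567
██                              ┃┃   ┃ Snare█··█····
 █                              ┃┃   ┃  Clap···█···█
@█                              ┃┃   ┃  Kick█···████
◎█                              ┃┃   ┃   Tom█·█·····
□█                              ┃┃   ┃ HiHat···█····
██                              ┃┃   ┃  Bass··█··█·█
: 0  0/2                        ┃┃   ┃              
                                ┃┃   ┃              
                                ┃┛   ┃              
                                ┃    ┃              
━━━━━━━━━━━━━━━━━━━━━━━━━━━━━━━━┛    ┃              
                                     ┃              
                                     ┃              


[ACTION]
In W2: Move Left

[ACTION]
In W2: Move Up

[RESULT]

                                                    
                                                    
                                                    
                                     ┏━━━━━━━━━━━━━━
━━━━━━━━━━━━━━━━━━━━━━━━━━━━━━━━┓┓   ┃ MusicSequence
ban                             ┃┃   ┠──────────────
────────────────────────────────┨┨   ┃      ▼1234567
██                              ┃┃   ┃ Snare█··█····
@█                              ┃┃   ┃  Clap···█···█
 █                              ┃┃   ┃  Kick█···████
◎█                              ┃┃   ┃   Tom█·█·····
□█                              ┃┃   ┃ HiHat···█····
██                              ┃┃   ┃  Bass··█··█·█
: 1  0/2                        ┃┃   ┃              
                                ┃┃   ┃              
                                ┃┛   ┃              
                                ┃    ┃              
━━━━━━━━━━━━━━━━━━━━━━━━━━━━━━━━┛    ┃              
                                     ┃              
                                     ┃              


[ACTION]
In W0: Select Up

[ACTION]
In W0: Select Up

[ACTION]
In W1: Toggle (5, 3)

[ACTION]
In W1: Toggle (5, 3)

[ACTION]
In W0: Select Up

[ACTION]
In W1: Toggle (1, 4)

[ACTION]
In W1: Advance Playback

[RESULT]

                                                    
                                                    
                                                    
                                     ┏━━━━━━━━━━━━━━
━━━━━━━━━━━━━━━━━━━━━━━━━━━━━━━━┓┓   ┃ MusicSequence
ban                             ┃┃   ┠──────────────
────────────────────────────────┨┨   ┃      0▼234567
██                              ┃┃   ┃ Snare█··█····
@█                              ┃┃   ┃  Clap···██··█
 █                              ┃┃   ┃  Kick█···████
◎█                              ┃┃   ┃   Tom█·█·····
□█                              ┃┃   ┃ HiHat···█····
██                              ┃┃   ┃  Bass··█··█·█
: 1  0/2                        ┃┃   ┃              
                                ┃┃   ┃              
                                ┃┛   ┃              
                                ┃    ┃              
━━━━━━━━━━━━━━━━━━━━━━━━━━━━━━━━┛    ┃              
                                     ┃              
                                     ┃              


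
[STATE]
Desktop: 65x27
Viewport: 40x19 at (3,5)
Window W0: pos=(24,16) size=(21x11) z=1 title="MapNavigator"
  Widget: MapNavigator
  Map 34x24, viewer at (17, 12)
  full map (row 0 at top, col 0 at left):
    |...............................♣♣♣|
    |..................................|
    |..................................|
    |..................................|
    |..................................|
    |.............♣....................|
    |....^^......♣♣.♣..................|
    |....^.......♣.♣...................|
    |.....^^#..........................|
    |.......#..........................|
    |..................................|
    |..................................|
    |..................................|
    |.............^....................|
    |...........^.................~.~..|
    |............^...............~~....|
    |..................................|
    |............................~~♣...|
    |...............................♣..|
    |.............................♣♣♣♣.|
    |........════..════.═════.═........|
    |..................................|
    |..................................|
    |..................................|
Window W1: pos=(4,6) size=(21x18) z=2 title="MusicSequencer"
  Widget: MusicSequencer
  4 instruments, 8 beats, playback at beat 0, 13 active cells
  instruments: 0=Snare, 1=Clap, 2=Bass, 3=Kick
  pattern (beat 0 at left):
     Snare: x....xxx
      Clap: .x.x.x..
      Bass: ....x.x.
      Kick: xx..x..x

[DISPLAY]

                                        
 ┏━━━━━━━━━━━━━━━━━━━┓                  
 ┃ MusicSequencer    ┃                  
 ┠───────────────────┨                  
 ┃      ▼1234567     ┃                  
 ┃ Snare█····███     ┃                  
 ┃  Clap·█·█·█··     ┃                  
 ┃  Bass····█·█·     ┃                  
 ┃  Kick██··█··█     ┃                  
 ┃                   ┃                  
 ┃                   ┃                  
 ┃                   ┃━━━━━━━━━━━━━━━━━━
 ┃                   ┃ MapNavigator     
 ┃                   ┃──────────────────
 ┃                   ┃..................
 ┃                   ┃..................
 ┃                   ┃..................
 ┃                   ┃.........@........
 ┗━━━━━━━━━━━━━━━━━━━┛.....^............


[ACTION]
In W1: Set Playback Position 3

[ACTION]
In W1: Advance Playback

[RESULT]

                                        
 ┏━━━━━━━━━━━━━━━━━━━┓                  
 ┃ MusicSequencer    ┃                  
 ┠───────────────────┨                  
 ┃      0123▼567     ┃                  
 ┃ Snare█····███     ┃                  
 ┃  Clap·█·█·█··     ┃                  
 ┃  Bass····█·█·     ┃                  
 ┃  Kick██··█··█     ┃                  
 ┃                   ┃                  
 ┃                   ┃                  
 ┃                   ┃━━━━━━━━━━━━━━━━━━
 ┃                   ┃ MapNavigator     
 ┃                   ┃──────────────────
 ┃                   ┃..................
 ┃                   ┃..................
 ┃                   ┃..................
 ┃                   ┃.........@........
 ┗━━━━━━━━━━━━━━━━━━━┛.....^............


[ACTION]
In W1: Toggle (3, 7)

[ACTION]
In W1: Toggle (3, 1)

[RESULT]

                                        
 ┏━━━━━━━━━━━━━━━━━━━┓                  
 ┃ MusicSequencer    ┃                  
 ┠───────────────────┨                  
 ┃      0123▼567     ┃                  
 ┃ Snare█····███     ┃                  
 ┃  Clap·█·█·█··     ┃                  
 ┃  Bass····█·█·     ┃                  
 ┃  Kick█···█···     ┃                  
 ┃                   ┃                  
 ┃                   ┃                  
 ┃                   ┃━━━━━━━━━━━━━━━━━━
 ┃                   ┃ MapNavigator     
 ┃                   ┃──────────────────
 ┃                   ┃..................
 ┃                   ┃..................
 ┃                   ┃..................
 ┃                   ┃.........@........
 ┗━━━━━━━━━━━━━━━━━━━┛.....^............


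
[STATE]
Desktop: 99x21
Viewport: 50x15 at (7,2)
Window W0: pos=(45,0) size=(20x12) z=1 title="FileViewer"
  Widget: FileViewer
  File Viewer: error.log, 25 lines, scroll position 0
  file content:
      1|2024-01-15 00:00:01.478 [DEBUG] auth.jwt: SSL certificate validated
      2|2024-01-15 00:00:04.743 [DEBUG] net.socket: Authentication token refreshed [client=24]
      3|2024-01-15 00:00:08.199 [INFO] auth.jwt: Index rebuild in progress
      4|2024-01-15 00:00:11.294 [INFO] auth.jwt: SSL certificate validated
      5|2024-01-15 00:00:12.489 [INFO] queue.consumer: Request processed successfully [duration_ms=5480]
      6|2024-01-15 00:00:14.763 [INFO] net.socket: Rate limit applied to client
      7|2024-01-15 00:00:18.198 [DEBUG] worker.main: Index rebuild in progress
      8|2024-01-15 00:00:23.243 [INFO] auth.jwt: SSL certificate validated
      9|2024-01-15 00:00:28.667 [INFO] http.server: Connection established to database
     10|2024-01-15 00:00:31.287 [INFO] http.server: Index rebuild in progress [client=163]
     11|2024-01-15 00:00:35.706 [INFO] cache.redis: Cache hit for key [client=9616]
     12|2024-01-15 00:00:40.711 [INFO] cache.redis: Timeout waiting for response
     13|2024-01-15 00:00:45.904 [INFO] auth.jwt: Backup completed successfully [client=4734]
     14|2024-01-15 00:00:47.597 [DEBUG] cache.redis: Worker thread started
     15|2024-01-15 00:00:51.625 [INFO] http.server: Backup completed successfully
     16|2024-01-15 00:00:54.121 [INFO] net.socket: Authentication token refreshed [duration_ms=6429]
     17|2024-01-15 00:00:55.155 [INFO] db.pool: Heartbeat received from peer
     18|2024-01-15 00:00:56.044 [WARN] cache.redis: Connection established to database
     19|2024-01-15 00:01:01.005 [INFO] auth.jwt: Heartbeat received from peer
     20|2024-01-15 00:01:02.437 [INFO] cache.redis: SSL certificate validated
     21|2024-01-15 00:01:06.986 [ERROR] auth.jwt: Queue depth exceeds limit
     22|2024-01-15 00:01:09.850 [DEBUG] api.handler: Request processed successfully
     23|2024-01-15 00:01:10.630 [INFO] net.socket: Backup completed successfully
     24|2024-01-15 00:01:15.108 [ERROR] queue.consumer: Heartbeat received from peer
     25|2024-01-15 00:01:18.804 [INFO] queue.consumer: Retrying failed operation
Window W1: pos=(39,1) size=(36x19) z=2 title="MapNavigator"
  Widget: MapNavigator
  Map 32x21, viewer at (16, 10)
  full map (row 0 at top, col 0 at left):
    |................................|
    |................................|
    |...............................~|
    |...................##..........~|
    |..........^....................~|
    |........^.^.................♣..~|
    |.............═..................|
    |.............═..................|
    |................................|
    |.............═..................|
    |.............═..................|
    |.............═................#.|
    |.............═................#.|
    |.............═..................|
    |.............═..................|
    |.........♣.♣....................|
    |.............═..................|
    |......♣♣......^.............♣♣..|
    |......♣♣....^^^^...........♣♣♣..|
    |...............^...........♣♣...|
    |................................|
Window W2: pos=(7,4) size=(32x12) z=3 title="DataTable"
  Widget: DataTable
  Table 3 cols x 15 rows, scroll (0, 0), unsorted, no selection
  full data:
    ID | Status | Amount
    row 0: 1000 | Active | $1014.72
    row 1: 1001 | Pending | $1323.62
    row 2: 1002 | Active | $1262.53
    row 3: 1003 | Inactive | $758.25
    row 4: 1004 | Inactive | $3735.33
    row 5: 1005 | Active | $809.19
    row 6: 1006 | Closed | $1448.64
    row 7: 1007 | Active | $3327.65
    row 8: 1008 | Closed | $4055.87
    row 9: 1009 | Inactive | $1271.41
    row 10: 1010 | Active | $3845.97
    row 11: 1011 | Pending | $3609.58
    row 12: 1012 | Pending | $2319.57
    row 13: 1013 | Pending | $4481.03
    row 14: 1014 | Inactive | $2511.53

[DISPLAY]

                                ┃ MapNavigator    
                                ┠─────────────────
┏━━━━━━━━━━━━━━━━━━━━━━━━━━━━━━┓┃ ................
┃ DataTable                    ┃┃ ..........^.....
┠──────────────────────────────┨┃ ........^.^.....
┃ID  │Status  │Amount          ┃┃ .............═..
┃────┼────────┼────────        ┃┃ .............═..
┃1000│Active  │$1014.72        ┃┃ ................
┃1001│Pending │$1323.62        ┃┃ .............═..
┃1002│Active  │$1262.53        ┃┃ .............═..
┃1003│Inactive│$758.25         ┃┃ .............═..
┃1004│Inactive│$3735.33        ┃┃ .............═..
┃1005│Active  │$809.19         ┃┃ .............═..
┗━━━━━━━━━━━━━━━━━━━━━━━━━━━━━━┛┃ .............═..
                                ┃ .........♣.♣....


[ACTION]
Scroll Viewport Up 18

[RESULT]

                                      ┏━━━━━━━━━━━
                                ┏━━━━━━━━━━━━━━━━━
                                ┃ MapNavigator    
                                ┠─────────────────
┏━━━━━━━━━━━━━━━━━━━━━━━━━━━━━━┓┃ ................
┃ DataTable                    ┃┃ ..........^.....
┠──────────────────────────────┨┃ ........^.^.....
┃ID  │Status  │Amount          ┃┃ .............═..
┃────┼────────┼────────        ┃┃ .............═..
┃1000│Active  │$1014.72        ┃┃ ................
┃1001│Pending │$1323.62        ┃┃ .............═..
┃1002│Active  │$1262.53        ┃┃ .............═..
┃1003│Inactive│$758.25         ┃┃ .............═..
┃1004│Inactive│$3735.33        ┃┃ .............═..
┃1005│Active  │$809.19         ┃┃ .............═..


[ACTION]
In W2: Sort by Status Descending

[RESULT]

                                      ┏━━━━━━━━━━━
                                ┏━━━━━━━━━━━━━━━━━
                                ┃ MapNavigator    
                                ┠─────────────────
┏━━━━━━━━━━━━━━━━━━━━━━━━━━━━━━┓┃ ................
┃ DataTable                    ┃┃ ..........^.....
┠──────────────────────────────┨┃ ........^.^.....
┃ID  │Status ▼│Amount          ┃┃ .............═..
┃────┼────────┼────────        ┃┃ .............═..
┃1001│Pending │$1323.62        ┃┃ ................
┃1011│Pending │$3609.58        ┃┃ .............═..
┃1012│Pending │$2319.57        ┃┃ .............═..
┃1013│Pending │$4481.03        ┃┃ .............═..
┃1003│Inactive│$758.25         ┃┃ .............═..
┃1004│Inactive│$3735.33        ┃┃ .............═..


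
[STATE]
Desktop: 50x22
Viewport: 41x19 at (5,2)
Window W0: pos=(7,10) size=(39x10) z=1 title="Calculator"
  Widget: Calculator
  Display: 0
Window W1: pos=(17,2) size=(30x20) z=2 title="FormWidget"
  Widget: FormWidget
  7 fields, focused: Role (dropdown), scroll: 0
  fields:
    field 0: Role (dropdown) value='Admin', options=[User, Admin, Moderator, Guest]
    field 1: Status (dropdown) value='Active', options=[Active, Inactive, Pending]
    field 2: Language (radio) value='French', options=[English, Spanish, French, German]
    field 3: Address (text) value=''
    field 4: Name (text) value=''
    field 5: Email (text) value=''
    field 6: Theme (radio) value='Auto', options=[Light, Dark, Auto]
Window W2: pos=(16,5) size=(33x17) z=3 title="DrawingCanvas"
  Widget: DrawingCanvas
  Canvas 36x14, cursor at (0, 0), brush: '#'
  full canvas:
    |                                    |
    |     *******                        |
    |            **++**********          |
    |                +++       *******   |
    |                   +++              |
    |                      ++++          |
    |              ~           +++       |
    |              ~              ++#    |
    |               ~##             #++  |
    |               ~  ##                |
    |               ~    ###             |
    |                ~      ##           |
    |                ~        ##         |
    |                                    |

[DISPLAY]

            ┏━━━━━━━━━━━━━━━━━━━━━━━━━━━━
            ┃ FormWidget                 
            ┠────────────────────────────
           ┏━━━━━━━━━━━━━━━━━━━━━━━━━━━━━
           ┃ DrawingCanvas               
           ┠─────────────────────────────
           ┃+                            
           ┃     *******                 
  ┏━━━━━━━━┃            **++**********   
  ┃ Calcula┃                +++       ***
  ┠────────┃                   +++       
  ┃        ┃                      ++++   
  ┃┌───┬───┃              ~           +++
  ┃│ 7 │ 8 ┃              ~              
  ┃├───┼───┃               ~##           
  ┃│ 4 │ 5 ┃               ~  ##         
  ┃└───┴───┃               ~    ###      
  ┗━━━━━━━━┃                ~      ##    
           ┃                ~        ##  


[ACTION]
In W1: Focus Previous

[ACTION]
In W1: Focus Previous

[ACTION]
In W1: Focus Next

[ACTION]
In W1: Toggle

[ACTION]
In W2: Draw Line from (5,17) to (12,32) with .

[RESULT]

            ┏━━━━━━━━━━━━━━━━━━━━━━━━━━━━
            ┃ FormWidget                 
            ┠────────────────────────────
           ┏━━━━━━━━━━━━━━━━━━━━━━━━━━━━━
           ┃ DrawingCanvas               
           ┠─────────────────────────────
           ┃+                            
           ┃     *******                 
  ┏━━━━━━━━┃            **++**********   
  ┃ Calcula┃                +++       ***
  ┠────────┃                   +++       
  ┃        ┃                 ..   ++++   
  ┃┌───┬───┃              ~    ..     +++
  ┃│ 7 │ 8 ┃              ~      ..      
  ┃├───┼───┃               ~##     ..    
  ┃│ 4 │ 5 ┃               ~  ##     ..  
  ┃└───┴───┃               ~    ###    ..
  ┗━━━━━━━━┃                ~      ##    
           ┃                ~        ##  


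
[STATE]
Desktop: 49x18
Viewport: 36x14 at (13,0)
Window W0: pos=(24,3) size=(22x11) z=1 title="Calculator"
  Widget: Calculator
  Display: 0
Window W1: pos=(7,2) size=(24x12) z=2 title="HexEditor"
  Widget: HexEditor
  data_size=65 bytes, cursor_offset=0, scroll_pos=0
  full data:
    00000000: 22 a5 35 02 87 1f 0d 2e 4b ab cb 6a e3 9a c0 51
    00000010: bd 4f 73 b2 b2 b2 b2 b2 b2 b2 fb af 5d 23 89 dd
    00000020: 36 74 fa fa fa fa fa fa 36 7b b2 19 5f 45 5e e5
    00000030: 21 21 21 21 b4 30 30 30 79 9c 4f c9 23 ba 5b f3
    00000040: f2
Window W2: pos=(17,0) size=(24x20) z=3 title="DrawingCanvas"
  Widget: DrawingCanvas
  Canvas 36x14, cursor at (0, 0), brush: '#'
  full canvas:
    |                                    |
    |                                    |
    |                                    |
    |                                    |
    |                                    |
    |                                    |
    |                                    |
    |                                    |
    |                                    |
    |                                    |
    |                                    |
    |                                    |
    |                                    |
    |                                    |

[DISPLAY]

    ┏━━━━━━━━━━━━━━━━━━━━━━┓        
    ┃ DrawingCanvas        ┃        
━━━━┠──────────────────────┨        
dito┃+                     ┃━━━━┓   
────┃                      ┃    ┃   
000 ┃                      ┃────┨   
010 ┃                      ┃   0┃   
020 ┃                      ┃┐   ┃   
030 ┃                      ┃│   ┃   
040 ┃                      ┃┤   ┃   
    ┃                      ┃│   ┃   
    ┃                      ┃┤   ┃   
    ┃                      ┃│   ┃   
━━━━┃                      ┃━━━━┛   


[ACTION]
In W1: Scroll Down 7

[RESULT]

    ┏━━━━━━━━━━━━━━━━━━━━━━┓        
    ┃ DrawingCanvas        ┃        
━━━━┠──────────────────────┨        
dito┃+                     ┃━━━━┓   
────┃                      ┃    ┃   
040 ┃                      ┃────┨   
    ┃                      ┃   0┃   
    ┃                      ┃┐   ┃   
    ┃                      ┃│   ┃   
    ┃                      ┃┤   ┃   
    ┃                      ┃│   ┃   
    ┃                      ┃┤   ┃   
    ┃                      ┃│   ┃   
━━━━┃                      ┃━━━━┛   


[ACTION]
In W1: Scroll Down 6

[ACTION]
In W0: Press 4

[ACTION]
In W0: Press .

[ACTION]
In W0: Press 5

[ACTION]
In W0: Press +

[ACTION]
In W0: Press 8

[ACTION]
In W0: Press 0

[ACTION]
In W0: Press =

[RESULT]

    ┏━━━━━━━━━━━━━━━━━━━━━━┓        
    ┃ DrawingCanvas        ┃        
━━━━┠──────────────────────┨        
dito┃+                     ┃━━━━┓   
────┃                      ┃    ┃   
040 ┃                      ┃────┨   
    ┃                      ┃84.5┃   
    ┃                      ┃┐   ┃   
    ┃                      ┃│   ┃   
    ┃                      ┃┤   ┃   
    ┃                      ┃│   ┃   
    ┃                      ┃┤   ┃   
    ┃                      ┃│   ┃   
━━━━┃                      ┃━━━━┛   


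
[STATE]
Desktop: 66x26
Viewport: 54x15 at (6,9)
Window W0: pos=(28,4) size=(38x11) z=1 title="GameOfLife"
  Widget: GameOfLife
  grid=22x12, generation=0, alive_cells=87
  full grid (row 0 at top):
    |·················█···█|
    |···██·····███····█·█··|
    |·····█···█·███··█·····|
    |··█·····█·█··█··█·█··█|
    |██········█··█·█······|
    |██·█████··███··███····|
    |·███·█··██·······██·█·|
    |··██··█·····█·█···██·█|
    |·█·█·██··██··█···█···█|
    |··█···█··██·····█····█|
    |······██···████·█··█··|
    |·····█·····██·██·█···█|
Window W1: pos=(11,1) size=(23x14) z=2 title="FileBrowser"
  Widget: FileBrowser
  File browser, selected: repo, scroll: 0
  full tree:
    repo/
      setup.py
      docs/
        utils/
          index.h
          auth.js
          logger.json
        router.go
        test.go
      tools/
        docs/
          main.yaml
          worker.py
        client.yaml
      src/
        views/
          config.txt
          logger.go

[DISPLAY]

     ┃                     ┃·····█··█·█······         
     ┃                     ┃███··███··███····         
     ┃                     ┃█··██·······██·█·         
     ┃                     ┃·█·····█·█···██·█         
     ┃                     ┃██··██··█···█···█         
     ┗━━━━━━━━━━━━━━━━━━━━━┛━━━━━━━━━━━━━━━━━━━━━━━━━━
                                                      
                                                      
                                                      
                                                      
                                                      
                                                      
                                                      
                                                      
                                                      


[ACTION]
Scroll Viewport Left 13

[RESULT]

           ┃                     ┃·····█··█·█······   
           ┃                     ┃███··███··███····   
           ┃                     ┃█··██·······██·█·   
           ┃                     ┃·█·····█·█···██·█   
           ┃                     ┃██··██··█···█···█   
           ┗━━━━━━━━━━━━━━━━━━━━━┛━━━━━━━━━━━━━━━━━━━━
                                                      
                                                      
                                                      
                                                      
                                                      
                                                      
                                                      
                                                      
                                                      


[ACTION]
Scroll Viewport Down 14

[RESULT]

           ┃                     ┃█··██·······██·█·   
           ┃                     ┃·█·····█·█···██·█   
           ┃                     ┃██··██··█···█···█   
           ┗━━━━━━━━━━━━━━━━━━━━━┛━━━━━━━━━━━━━━━━━━━━
                                                      
                                                      
                                                      
                                                      
                                                      
                                                      
                                                      
                                                      
                                                      
                                                      
                                                      


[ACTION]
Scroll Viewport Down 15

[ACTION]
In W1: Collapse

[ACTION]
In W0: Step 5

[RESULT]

           ┃                     ┃·······█····█····   
           ┃                     ┃·············█·██   
           ┃                     ┃███·············█   
           ┗━━━━━━━━━━━━━━━━━━━━━┛━━━━━━━━━━━━━━━━━━━━
                                                      
                                                      
                                                      
                                                      
                                                      
                                                      
                                                      
                                                      
                                                      
                                                      
                                                      
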